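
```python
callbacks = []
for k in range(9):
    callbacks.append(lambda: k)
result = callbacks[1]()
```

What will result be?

Step 1: The loop creates 9 lambdas, all referencing the same variable k.
Step 2: After the loop, k = 8 (final value).
Step 3: callbacks[1]() looks up k at call time and finds 8. This is the late binding gotcha. result = 8

The answer is 8.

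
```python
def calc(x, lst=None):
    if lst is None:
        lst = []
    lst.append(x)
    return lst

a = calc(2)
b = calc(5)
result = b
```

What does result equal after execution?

Step 1: None default with guard creates a NEW list each call.
Step 2: a = [2] (fresh list). b = [5] (another fresh list).
Step 3: result = [5] (this is the fix for mutable default)

The answer is [5].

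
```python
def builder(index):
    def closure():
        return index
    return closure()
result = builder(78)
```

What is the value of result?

Step 1: builder(78) binds parameter index = 78.
Step 2: closure() looks up index in enclosing scope and finds the parameter index = 78.
Step 3: result = 78

The answer is 78.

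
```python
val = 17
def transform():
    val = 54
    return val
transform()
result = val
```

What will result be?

Step 1: val = 17 globally.
Step 2: transform() creates a LOCAL val = 54 (no global keyword!).
Step 3: The global val is unchanged. result = 17

The answer is 17.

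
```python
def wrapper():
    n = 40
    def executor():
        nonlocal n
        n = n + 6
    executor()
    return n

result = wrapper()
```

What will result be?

Step 1: wrapper() sets n = 40.
Step 2: executor() uses nonlocal to modify n in wrapper's scope: n = 40 + 6 = 46.
Step 3: wrapper() returns the modified n = 46

The answer is 46.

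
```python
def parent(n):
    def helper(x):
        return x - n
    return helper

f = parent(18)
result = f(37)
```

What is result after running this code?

Step 1: parent(18) creates a closure capturing n = 18.
Step 2: f(37) computes 37 - 18 = 19.
Step 3: result = 19

The answer is 19.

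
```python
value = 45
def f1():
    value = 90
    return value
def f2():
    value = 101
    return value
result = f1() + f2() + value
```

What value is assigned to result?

Step 1: Each function shadows global value with its own local.
Step 2: f1() returns 90, f2() returns 101.
Step 3: Global value = 45 is unchanged. result = 90 + 101 + 45 = 236

The answer is 236.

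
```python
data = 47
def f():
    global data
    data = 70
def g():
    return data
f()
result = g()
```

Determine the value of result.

Step 1: data = 47.
Step 2: f() sets global data = 70.
Step 3: g() reads global data = 70. result = 70

The answer is 70.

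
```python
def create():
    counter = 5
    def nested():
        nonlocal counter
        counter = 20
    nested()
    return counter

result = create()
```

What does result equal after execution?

Step 1: create() sets counter = 5.
Step 2: nested() uses nonlocal to reassign counter = 20.
Step 3: result = 20

The answer is 20.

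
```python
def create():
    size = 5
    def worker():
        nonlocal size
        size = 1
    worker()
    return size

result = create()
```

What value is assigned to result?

Step 1: create() sets size = 5.
Step 2: worker() uses nonlocal to reassign size = 1.
Step 3: result = 1

The answer is 1.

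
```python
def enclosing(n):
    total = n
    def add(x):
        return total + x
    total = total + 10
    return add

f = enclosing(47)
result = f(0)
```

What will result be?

Step 1: enclosing(47) sets total = 47, then total = 47 + 10 = 57.
Step 2: Closures capture by reference, so add sees total = 57.
Step 3: f(0) returns 57 + 0 = 57

The answer is 57.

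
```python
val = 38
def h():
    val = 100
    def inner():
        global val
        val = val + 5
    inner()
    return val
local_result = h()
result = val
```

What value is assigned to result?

Step 1: Global val = 38. h() creates local val = 100.
Step 2: inner() declares global val and adds 5: global val = 38 + 5 = 43.
Step 3: h() returns its local val = 100 (unaffected by inner).
Step 4: result = global val = 43

The answer is 43.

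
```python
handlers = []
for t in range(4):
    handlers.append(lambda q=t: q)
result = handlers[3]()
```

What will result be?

Step 1: Default argument q=t captures t's value at each iteration.
Step 2: handlers[3] captured q = 3 when t was 3.
Step 3: result = 3

The answer is 3.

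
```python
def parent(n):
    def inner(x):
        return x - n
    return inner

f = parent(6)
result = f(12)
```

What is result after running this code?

Step 1: parent(6) creates a closure capturing n = 6.
Step 2: f(12) computes 12 - 6 = 6.
Step 3: result = 6

The answer is 6.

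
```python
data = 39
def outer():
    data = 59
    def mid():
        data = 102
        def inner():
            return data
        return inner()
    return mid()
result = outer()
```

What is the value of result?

Step 1: Three levels of shadowing: global 39, outer 59, mid 102.
Step 2: inner() finds data = 102 in enclosing mid() scope.
Step 3: result = 102

The answer is 102.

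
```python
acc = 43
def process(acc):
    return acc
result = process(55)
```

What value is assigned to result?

Step 1: Global acc = 43.
Step 2: process(55) takes parameter acc = 55, which shadows the global.
Step 3: result = 55

The answer is 55.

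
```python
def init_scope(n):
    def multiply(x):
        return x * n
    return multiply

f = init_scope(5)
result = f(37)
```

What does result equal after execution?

Step 1: init_scope(5) returns multiply closure with n = 5.
Step 2: f(37) computes 37 * 5 = 185.
Step 3: result = 185

The answer is 185.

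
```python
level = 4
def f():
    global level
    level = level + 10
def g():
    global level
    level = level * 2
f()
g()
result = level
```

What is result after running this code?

Step 1: level = 4.
Step 2: f() adds 10: level = 4 + 10 = 14.
Step 3: g() doubles: level = 14 * 2 = 28.
Step 4: result = 28

The answer is 28.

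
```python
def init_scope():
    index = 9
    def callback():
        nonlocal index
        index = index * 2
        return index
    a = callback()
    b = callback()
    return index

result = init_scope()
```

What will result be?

Step 1: index starts at 9.
Step 2: First callback(): index = 9 * 2 = 18.
Step 3: Second callback(): index = 18 * 2 = 36.
Step 4: result = 36

The answer is 36.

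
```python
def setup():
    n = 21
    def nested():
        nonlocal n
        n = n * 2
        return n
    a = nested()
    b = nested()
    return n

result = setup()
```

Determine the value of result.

Step 1: n starts at 21.
Step 2: First nested(): n = 21 * 2 = 42.
Step 3: Second nested(): n = 42 * 2 = 84.
Step 4: result = 84

The answer is 84.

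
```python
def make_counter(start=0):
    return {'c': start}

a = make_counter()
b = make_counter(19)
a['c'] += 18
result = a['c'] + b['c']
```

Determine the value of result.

Step 1: make_counter() returns a new dict each call (immutable default 0).
Step 2: a = {'c': 0}, b = {'c': 19}.
Step 3: a['c'] += 18 = 18. result = 18 + 19 = 37

The answer is 37.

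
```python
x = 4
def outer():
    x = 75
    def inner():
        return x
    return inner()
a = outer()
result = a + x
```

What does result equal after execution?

Step 1: outer() has local x = 75. inner() reads from enclosing.
Step 2: outer() returns 75. Global x = 4 unchanged.
Step 3: result = 75 + 4 = 79

The answer is 79.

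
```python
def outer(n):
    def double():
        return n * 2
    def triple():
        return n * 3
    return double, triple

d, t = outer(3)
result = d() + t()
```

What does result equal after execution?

Step 1: Both closures capture the same n = 3.
Step 2: d() = 3 * 2 = 6, t() = 3 * 3 = 9.
Step 3: result = 6 + 9 = 15

The answer is 15.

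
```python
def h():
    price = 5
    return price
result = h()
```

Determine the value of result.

Step 1: h() defines price = 5 in its local scope.
Step 2: return price finds the local variable price = 5.
Step 3: result = 5

The answer is 5.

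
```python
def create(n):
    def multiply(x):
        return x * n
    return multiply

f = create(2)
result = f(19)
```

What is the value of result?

Step 1: create(2) returns multiply closure with n = 2.
Step 2: f(19) computes 19 * 2 = 38.
Step 3: result = 38

The answer is 38.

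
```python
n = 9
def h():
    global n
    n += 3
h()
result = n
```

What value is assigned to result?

Step 1: n = 9 globally.
Step 2: h() modifies global n: n += 3 = 12.
Step 3: result = 12

The answer is 12.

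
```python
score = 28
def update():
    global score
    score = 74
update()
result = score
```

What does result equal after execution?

Step 1: score = 28 globally.
Step 2: update() declares global score and sets it to 74.
Step 3: After update(), global score = 74. result = 74

The answer is 74.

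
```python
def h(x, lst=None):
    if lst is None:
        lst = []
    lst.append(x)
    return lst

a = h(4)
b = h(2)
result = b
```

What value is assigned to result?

Step 1: None default with guard creates a NEW list each call.
Step 2: a = [4] (fresh list). b = [2] (another fresh list).
Step 3: result = [2] (this is the fix for mutable default)

The answer is [2].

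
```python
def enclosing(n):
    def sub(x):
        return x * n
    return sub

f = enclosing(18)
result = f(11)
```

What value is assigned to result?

Step 1: enclosing(18) creates a closure capturing n = 18.
Step 2: f(11) computes 11 * 18 = 198.
Step 3: result = 198

The answer is 198.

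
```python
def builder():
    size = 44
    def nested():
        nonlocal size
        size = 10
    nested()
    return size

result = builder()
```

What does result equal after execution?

Step 1: builder() sets size = 44.
Step 2: nested() uses nonlocal to reassign size = 10.
Step 3: result = 10

The answer is 10.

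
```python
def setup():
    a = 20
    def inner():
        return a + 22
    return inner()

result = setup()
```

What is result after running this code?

Step 1: setup() defines a = 20.
Step 2: inner() reads a = 20 from enclosing scope, returns 20 + 22 = 42.
Step 3: result = 42

The answer is 42.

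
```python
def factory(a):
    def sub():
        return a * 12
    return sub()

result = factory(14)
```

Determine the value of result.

Step 1: factory(14) binds parameter a = 14.
Step 2: sub() accesses a = 14 from enclosing scope.
Step 3: result = 14 * 12 = 168

The answer is 168.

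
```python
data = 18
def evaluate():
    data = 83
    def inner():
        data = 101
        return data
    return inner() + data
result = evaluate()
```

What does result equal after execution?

Step 1: evaluate() has local data = 83. inner() has local data = 101.
Step 2: inner() returns its local data = 101.
Step 3: evaluate() returns 101 + its own data (83) = 184

The answer is 184.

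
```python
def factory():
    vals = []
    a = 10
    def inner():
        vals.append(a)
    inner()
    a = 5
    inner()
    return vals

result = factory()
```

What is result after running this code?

Step 1: a = 10. inner() appends current a to vals.
Step 2: First inner(): appends 10. Then a = 5.
Step 3: Second inner(): appends 5 (closure sees updated a). result = [10, 5]

The answer is [10, 5].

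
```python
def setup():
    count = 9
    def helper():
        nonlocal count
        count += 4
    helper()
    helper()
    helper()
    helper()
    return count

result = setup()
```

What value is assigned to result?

Step 1: count starts at 9.
Step 2: helper() is called 4 times, each adding 4.
Step 3: count = 9 + 4 * 4 = 25

The answer is 25.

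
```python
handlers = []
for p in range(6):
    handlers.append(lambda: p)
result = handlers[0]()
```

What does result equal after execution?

Step 1: The loop creates 6 lambdas, all referencing the same variable p.
Step 2: After the loop, p = 5 (final value).
Step 3: handlers[0]() looks up p at call time and finds 5. This is the late binding gotcha. result = 5

The answer is 5.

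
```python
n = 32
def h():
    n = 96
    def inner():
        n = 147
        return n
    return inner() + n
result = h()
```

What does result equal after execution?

Step 1: h() has local n = 96. inner() has local n = 147.
Step 2: inner() returns its local n = 147.
Step 3: h() returns 147 + its own n (96) = 243

The answer is 243.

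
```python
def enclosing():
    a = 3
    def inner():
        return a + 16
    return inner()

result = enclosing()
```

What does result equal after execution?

Step 1: enclosing() defines a = 3.
Step 2: inner() reads a = 3 from enclosing scope, returns 3 + 16 = 19.
Step 3: result = 19

The answer is 19.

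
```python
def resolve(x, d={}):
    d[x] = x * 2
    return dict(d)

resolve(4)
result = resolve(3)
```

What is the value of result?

Step 1: Mutable default dict is shared across calls.
Step 2: First call adds 4: 8. Second call adds 3: 6.
Step 3: result = {4: 8, 3: 6}

The answer is {4: 8, 3: 6}.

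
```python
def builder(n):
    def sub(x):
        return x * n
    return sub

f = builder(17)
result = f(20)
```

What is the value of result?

Step 1: builder(17) creates a closure capturing n = 17.
Step 2: f(20) computes 20 * 17 = 340.
Step 3: result = 340

The answer is 340.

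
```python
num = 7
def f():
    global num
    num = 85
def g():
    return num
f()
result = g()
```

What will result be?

Step 1: num = 7.
Step 2: f() sets global num = 85.
Step 3: g() reads global num = 85. result = 85

The answer is 85.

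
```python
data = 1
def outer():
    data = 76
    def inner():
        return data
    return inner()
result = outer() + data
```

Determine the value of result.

Step 1: Global data = 1. outer() shadows with data = 76.
Step 2: inner() returns enclosing data = 76. outer() = 76.
Step 3: result = 76 + global data (1) = 77

The answer is 77.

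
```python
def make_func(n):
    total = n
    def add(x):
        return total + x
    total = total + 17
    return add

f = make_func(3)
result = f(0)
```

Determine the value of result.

Step 1: make_func(3) sets total = 3, then total = 3 + 17 = 20.
Step 2: Closures capture by reference, so add sees total = 20.
Step 3: f(0) returns 20 + 0 = 20

The answer is 20.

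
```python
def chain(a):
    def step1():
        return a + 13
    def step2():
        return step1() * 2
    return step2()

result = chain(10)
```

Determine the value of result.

Step 1: chain(10) captures a = 10.
Step 2: step2() calls step1() which returns 10 + 13 = 23.
Step 3: step2() returns 23 * 2 = 46

The answer is 46.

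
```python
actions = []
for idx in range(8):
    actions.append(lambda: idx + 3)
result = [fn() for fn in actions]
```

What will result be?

Step 1: All lambdas capture idx by reference. After the loop, idx = 7.
Step 2: Each call returns 7 + 3 = 10.
Step 3: result = [10, 10, 10, 10, 10, 10, 10, 10]

The answer is [10, 10, 10, 10, 10, 10, 10, 10].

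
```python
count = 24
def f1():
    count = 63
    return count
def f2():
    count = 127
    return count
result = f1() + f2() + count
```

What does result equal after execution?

Step 1: Each function shadows global count with its own local.
Step 2: f1() returns 63, f2() returns 127.
Step 3: Global count = 24 is unchanged. result = 63 + 127 + 24 = 214

The answer is 214.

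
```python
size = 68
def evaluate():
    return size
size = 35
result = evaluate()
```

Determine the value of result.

Step 1: size is first set to 68, then reassigned to 35.
Step 2: evaluate() is called after the reassignment, so it looks up the current global size = 35.
Step 3: result = 35

The answer is 35.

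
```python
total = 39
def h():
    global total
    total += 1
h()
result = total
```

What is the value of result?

Step 1: total = 39 globally.
Step 2: h() modifies global total: total += 1 = 40.
Step 3: result = 40

The answer is 40.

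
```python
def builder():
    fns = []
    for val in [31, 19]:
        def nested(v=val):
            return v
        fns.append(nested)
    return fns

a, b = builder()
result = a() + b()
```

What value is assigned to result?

Step 1: Default argument v=val captures val at each iteration.
Step 2: a() returns 31 (captured at first iteration), b() returns 19 (captured at second).
Step 3: result = 31 + 19 = 50

The answer is 50.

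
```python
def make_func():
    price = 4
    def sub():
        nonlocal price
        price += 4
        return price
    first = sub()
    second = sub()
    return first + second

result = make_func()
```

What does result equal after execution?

Step 1: price starts at 4.
Step 2: First call: price = 4 + 4 = 8, returns 8.
Step 3: Second call: price = 8 + 4 = 12, returns 12.
Step 4: result = 8 + 12 = 20

The answer is 20.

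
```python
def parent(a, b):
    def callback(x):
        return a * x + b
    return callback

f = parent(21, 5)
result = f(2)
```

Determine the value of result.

Step 1: parent(21, 5) captures a = 21, b = 5.
Step 2: f(2) computes 21 * 2 + 5 = 47.
Step 3: result = 47

The answer is 47.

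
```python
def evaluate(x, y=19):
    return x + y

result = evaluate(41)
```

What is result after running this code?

Step 1: evaluate(41) uses default y = 19.
Step 2: Returns 41 + 19 = 60.
Step 3: result = 60

The answer is 60.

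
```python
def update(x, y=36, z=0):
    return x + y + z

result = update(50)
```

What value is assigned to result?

Step 1: update(50) uses defaults y = 36, z = 0.
Step 2: Returns 50 + 36 + 0 = 86.
Step 3: result = 86

The answer is 86.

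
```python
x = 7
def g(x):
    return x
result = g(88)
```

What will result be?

Step 1: Global x = 7.
Step 2: g(88) takes parameter x = 88, which shadows the global.
Step 3: result = 88

The answer is 88.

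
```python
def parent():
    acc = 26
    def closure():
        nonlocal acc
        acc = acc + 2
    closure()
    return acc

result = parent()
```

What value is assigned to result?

Step 1: parent() sets acc = 26.
Step 2: closure() uses nonlocal to modify acc in parent's scope: acc = 26 + 2 = 28.
Step 3: parent() returns the modified acc = 28

The answer is 28.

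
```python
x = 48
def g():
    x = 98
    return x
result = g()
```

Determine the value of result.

Step 1: Global x = 48.
Step 2: g() creates local x = 98, shadowing the global.
Step 3: Returns local x = 98. result = 98

The answer is 98.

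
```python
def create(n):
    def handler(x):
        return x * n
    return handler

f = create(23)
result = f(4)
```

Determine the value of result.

Step 1: create(23) creates a closure capturing n = 23.
Step 2: f(4) computes 4 * 23 = 92.
Step 3: result = 92

The answer is 92.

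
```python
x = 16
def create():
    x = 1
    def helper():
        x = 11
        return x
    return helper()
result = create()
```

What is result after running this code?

Step 1: Three scopes define x: global (16), create (1), helper (11).
Step 2: helper() has its own local x = 11, which shadows both enclosing and global.
Step 3: result = 11 (local wins in LEGB)

The answer is 11.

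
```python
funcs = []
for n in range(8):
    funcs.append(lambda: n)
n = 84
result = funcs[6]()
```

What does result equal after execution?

Step 1: Lambdas capture the variable n by reference, not by value.
Step 2: After the loop, n is reassigned to 84.
Step 3: funcs[6]() looks up the current n = 84. result = 84

The answer is 84.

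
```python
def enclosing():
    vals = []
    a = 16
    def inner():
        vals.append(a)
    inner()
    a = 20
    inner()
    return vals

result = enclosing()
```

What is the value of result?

Step 1: a = 16. inner() appends current a to vals.
Step 2: First inner(): appends 16. Then a = 20.
Step 3: Second inner(): appends 20 (closure sees updated a). result = [16, 20]

The answer is [16, 20].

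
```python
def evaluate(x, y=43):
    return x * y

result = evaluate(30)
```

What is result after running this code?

Step 1: evaluate(30) uses default y = 43.
Step 2: Returns 30 * 43 = 1290.
Step 3: result = 1290

The answer is 1290.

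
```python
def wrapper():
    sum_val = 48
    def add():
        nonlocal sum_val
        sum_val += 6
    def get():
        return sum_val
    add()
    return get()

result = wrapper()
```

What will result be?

Step 1: sum_val = 48. add() modifies it via nonlocal, get() reads it.
Step 2: add() makes sum_val = 48 + 6 = 54.
Step 3: get() returns 54. result = 54

The answer is 54.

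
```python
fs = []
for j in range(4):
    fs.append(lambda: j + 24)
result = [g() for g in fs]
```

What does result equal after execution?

Step 1: All lambdas capture j by reference. After the loop, j = 3.
Step 2: Each call returns 3 + 24 = 27.
Step 3: result = [27, 27, 27, 27]

The answer is [27, 27, 27, 27].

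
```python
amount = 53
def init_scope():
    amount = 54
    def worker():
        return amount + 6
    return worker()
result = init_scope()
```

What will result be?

Step 1: init_scope() shadows global amount with amount = 54.
Step 2: worker() finds amount = 54 in enclosing scope, computes 54 + 6 = 60.
Step 3: result = 60

The answer is 60.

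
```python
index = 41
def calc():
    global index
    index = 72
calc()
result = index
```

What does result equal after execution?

Step 1: index = 41 globally.
Step 2: calc() declares global index and sets it to 72.
Step 3: After calc(), global index = 72. result = 72

The answer is 72.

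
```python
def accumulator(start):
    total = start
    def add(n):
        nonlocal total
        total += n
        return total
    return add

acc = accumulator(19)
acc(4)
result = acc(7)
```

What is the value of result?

Step 1: accumulator(19) creates closure with total = 19.
Step 2: First acc(4): total = 19 + 4 = 23.
Step 3: Second acc(7): total = 23 + 7 = 30. result = 30

The answer is 30.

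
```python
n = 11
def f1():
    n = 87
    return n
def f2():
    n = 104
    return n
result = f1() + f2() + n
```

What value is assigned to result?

Step 1: Each function shadows global n with its own local.
Step 2: f1() returns 87, f2() returns 104.
Step 3: Global n = 11 is unchanged. result = 87 + 104 + 11 = 202

The answer is 202.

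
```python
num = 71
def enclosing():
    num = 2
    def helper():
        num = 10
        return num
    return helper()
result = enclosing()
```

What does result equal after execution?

Step 1: Three scopes define num: global (71), enclosing (2), helper (10).
Step 2: helper() has its own local num = 10, which shadows both enclosing and global.
Step 3: result = 10 (local wins in LEGB)

The answer is 10.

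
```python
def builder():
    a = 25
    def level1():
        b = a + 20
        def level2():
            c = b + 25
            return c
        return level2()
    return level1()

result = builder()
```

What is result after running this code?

Step 1: a = 25. b = a + 20 = 45.
Step 2: c = b + 25 = 45 + 25 = 70.
Step 3: result = 70

The answer is 70.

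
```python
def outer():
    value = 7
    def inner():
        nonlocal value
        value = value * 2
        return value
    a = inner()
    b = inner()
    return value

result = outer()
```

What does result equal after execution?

Step 1: value starts at 7.
Step 2: First inner(): value = 7 * 2 = 14.
Step 3: Second inner(): value = 14 * 2 = 28.
Step 4: result = 28

The answer is 28.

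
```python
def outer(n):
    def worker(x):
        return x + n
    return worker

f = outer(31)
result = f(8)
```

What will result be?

Step 1: outer(31) creates a closure that captures n = 31.
Step 2: f(8) calls the closure with x = 8, returning 8 + 31 = 39.
Step 3: result = 39

The answer is 39.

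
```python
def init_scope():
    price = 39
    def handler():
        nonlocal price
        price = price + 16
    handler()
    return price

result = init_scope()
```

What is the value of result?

Step 1: init_scope() sets price = 39.
Step 2: handler() uses nonlocal to modify price in init_scope's scope: price = 39 + 16 = 55.
Step 3: init_scope() returns the modified price = 55

The answer is 55.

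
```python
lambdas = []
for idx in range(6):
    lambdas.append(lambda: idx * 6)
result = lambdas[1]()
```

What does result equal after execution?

Step 1: All lambdas reference the same variable idx (late binding).
Step 2: After the loop, idx = 5. Every lambda returns idx * 6.
Step 3: lambdas[1]() = 5 * 6 = 30

The answer is 30.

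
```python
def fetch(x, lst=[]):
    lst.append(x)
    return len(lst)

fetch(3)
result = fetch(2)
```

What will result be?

Step 1: Mutable default list persists between calls.
Step 2: First call: lst = [3], len = 1. Second call: lst = [3, 2], len = 2.
Step 3: result = 2

The answer is 2.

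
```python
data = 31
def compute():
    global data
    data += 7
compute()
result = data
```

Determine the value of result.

Step 1: data = 31 globally.
Step 2: compute() modifies global data: data += 7 = 38.
Step 3: result = 38

The answer is 38.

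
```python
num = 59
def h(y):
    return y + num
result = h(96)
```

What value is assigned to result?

Step 1: num = 59 is defined globally.
Step 2: h(96) uses parameter y = 96 and looks up num from global scope = 59.
Step 3: result = 96 + 59 = 155

The answer is 155.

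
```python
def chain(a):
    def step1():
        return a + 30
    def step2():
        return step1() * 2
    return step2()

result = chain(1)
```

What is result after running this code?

Step 1: chain(1) captures a = 1.
Step 2: step2() calls step1() which returns 1 + 30 = 31.
Step 3: step2() returns 31 * 2 = 62

The answer is 62.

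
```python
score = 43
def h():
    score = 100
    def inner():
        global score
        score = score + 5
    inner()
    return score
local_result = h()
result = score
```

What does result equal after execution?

Step 1: Global score = 43. h() creates local score = 100.
Step 2: inner() declares global score and adds 5: global score = 43 + 5 = 48.
Step 3: h() returns its local score = 100 (unaffected by inner).
Step 4: result = global score = 48

The answer is 48.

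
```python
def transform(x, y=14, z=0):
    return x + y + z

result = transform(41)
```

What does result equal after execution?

Step 1: transform(41) uses defaults y = 14, z = 0.
Step 2: Returns 41 + 14 + 0 = 55.
Step 3: result = 55

The answer is 55.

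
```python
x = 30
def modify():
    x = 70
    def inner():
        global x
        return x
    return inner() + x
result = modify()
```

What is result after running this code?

Step 1: Global x = 30. modify() shadows with local x = 70.
Step 2: inner() uses global keyword, so inner() returns global x = 30.
Step 3: modify() returns 30 + 70 = 100

The answer is 100.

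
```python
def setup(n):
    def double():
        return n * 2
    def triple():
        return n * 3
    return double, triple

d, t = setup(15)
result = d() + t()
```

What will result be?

Step 1: Both closures capture the same n = 15.
Step 2: d() = 15 * 2 = 30, t() = 15 * 3 = 45.
Step 3: result = 30 + 45 = 75

The answer is 75.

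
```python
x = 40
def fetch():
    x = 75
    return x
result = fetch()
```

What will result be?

Step 1: Global x = 40.
Step 2: fetch() creates local x = 75, shadowing the global.
Step 3: Returns local x = 75. result = 75

The answer is 75.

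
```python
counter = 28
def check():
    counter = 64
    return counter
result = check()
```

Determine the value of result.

Step 1: Global counter = 28.
Step 2: check() creates local counter = 64, shadowing the global.
Step 3: Returns local counter = 64. result = 64

The answer is 64.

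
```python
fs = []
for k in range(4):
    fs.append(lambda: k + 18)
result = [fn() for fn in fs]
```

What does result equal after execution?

Step 1: All lambdas capture k by reference. After the loop, k = 3.
Step 2: Each call returns 3 + 18 = 21.
Step 3: result = [21, 21, 21, 21]

The answer is [21, 21, 21, 21].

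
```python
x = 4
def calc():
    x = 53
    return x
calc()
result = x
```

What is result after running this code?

Step 1: x = 4 globally.
Step 2: calc() creates a LOCAL x = 53 (no global keyword!).
Step 3: The global x is unchanged. result = 4

The answer is 4.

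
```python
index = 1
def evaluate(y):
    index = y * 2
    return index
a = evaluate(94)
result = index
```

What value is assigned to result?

Step 1: Global index = 1.
Step 2: evaluate(94) creates local index = 94 * 2 = 188.
Step 3: Global index unchanged because no global keyword. result = 1

The answer is 1.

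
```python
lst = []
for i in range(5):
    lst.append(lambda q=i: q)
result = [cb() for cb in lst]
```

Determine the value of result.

Step 1: Default arg q=i captures i at each iteration.
Step 2: Each lambda has its own default: 0, 1, ..., 4.
Step 3: result = [0, 1, 2, 3, 4]

The answer is [0, 1, 2, 3, 4].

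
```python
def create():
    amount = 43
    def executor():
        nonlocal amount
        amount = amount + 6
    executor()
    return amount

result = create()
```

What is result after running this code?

Step 1: create() sets amount = 43.
Step 2: executor() uses nonlocal to modify amount in create's scope: amount = 43 + 6 = 49.
Step 3: create() returns the modified amount = 49

The answer is 49.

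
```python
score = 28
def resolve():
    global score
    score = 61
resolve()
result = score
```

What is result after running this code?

Step 1: score = 28 globally.
Step 2: resolve() declares global score and sets it to 61.
Step 3: After resolve(), global score = 61. result = 61

The answer is 61.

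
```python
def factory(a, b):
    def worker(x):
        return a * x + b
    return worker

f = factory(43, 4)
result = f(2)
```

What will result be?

Step 1: factory(43, 4) captures a = 43, b = 4.
Step 2: f(2) computes 43 * 2 + 4 = 90.
Step 3: result = 90

The answer is 90.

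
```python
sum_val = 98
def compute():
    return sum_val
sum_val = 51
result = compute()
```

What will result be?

Step 1: sum_val is first set to 98, then reassigned to 51.
Step 2: compute() is called after the reassignment, so it looks up the current global sum_val = 51.
Step 3: result = 51

The answer is 51.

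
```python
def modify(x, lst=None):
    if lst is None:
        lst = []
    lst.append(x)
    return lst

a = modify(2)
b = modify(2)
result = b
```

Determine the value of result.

Step 1: None default with guard creates a NEW list each call.
Step 2: a = [2] (fresh list). b = [2] (another fresh list).
Step 3: result = [2] (this is the fix for mutable default)

The answer is [2].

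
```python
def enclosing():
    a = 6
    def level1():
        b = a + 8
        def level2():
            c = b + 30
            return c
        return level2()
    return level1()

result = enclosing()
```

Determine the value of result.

Step 1: a = 6. b = a + 8 = 14.
Step 2: c = b + 30 = 14 + 30 = 44.
Step 3: result = 44

The answer is 44.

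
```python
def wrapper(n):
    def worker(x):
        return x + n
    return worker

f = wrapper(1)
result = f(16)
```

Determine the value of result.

Step 1: wrapper(1) creates a closure that captures n = 1.
Step 2: f(16) calls the closure with x = 16, returning 16 + 1 = 17.
Step 3: result = 17

The answer is 17.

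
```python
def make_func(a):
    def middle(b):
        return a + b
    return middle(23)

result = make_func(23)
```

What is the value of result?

Step 1: make_func(23) passes a = 23.
Step 2: middle(23) has b = 23, reads a = 23 from enclosing.
Step 3: result = 23 + 23 = 46

The answer is 46.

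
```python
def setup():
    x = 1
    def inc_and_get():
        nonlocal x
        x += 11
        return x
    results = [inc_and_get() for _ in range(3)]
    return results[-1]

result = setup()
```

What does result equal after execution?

Step 1: x = 1.
Step 2: Three calls to inc_and_get(), each adding 11.
Step 3: Last value = 1 + 11 * 3 = 34

The answer is 34.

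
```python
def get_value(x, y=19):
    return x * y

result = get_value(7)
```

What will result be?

Step 1: get_value(7) uses default y = 19.
Step 2: Returns 7 * 19 = 133.
Step 3: result = 133

The answer is 133.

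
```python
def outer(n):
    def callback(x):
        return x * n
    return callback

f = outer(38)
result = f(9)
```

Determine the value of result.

Step 1: outer(38) creates a closure capturing n = 38.
Step 2: f(9) computes 9 * 38 = 342.
Step 3: result = 342

The answer is 342.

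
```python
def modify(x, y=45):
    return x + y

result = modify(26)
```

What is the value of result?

Step 1: modify(26) uses default y = 45.
Step 2: Returns 26 + 45 = 71.
Step 3: result = 71

The answer is 71.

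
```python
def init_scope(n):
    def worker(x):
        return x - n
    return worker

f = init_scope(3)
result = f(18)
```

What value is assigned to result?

Step 1: init_scope(3) creates a closure capturing n = 3.
Step 2: f(18) computes 18 - 3 = 15.
Step 3: result = 15

The answer is 15.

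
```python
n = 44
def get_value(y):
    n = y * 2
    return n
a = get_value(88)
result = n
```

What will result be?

Step 1: Global n = 44.
Step 2: get_value(88) creates local n = 88 * 2 = 176.
Step 3: Global n unchanged because no global keyword. result = 44

The answer is 44.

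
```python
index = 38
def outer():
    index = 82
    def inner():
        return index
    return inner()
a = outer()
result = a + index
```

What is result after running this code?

Step 1: outer() has local index = 82. inner() reads from enclosing.
Step 2: outer() returns 82. Global index = 38 unchanged.
Step 3: result = 82 + 38 = 120

The answer is 120.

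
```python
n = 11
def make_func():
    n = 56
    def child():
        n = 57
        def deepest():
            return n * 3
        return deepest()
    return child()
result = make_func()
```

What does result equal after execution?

Step 1: deepest() looks up n through LEGB: not local, finds n = 57 in enclosing child().
Step 2: Returns 57 * 3 = 171.
Step 3: result = 171

The answer is 171.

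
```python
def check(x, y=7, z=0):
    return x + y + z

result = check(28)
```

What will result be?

Step 1: check(28) uses defaults y = 7, z = 0.
Step 2: Returns 28 + 7 + 0 = 35.
Step 3: result = 35

The answer is 35.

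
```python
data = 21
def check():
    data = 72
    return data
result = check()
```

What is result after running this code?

Step 1: Global data = 21.
Step 2: check() creates local data = 72, shadowing the global.
Step 3: Returns local data = 72. result = 72

The answer is 72.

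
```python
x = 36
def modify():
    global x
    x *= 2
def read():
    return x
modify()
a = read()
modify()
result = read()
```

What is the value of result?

Step 1: x = 36.
Step 2: First modify(): x = 36 * 2 = 72.
Step 3: Second modify(): x = 72 * 2 = 144.
Step 4: read() returns 144

The answer is 144.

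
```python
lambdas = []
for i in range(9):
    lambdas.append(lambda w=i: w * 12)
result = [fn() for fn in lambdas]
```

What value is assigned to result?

Step 1: Default arg w=i captures i at each iteration.
Step 2: lambdas[k] has w defaulting to k, returns k * 12.
Step 3: result = [0, 12, 24, 36, 48, 60, 72, 84, 96]

The answer is [0, 12, 24, 36, 48, 60, 72, 84, 96].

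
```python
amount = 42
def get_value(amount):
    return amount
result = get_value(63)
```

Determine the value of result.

Step 1: Global amount = 42.
Step 2: get_value(63) takes parameter amount = 63, which shadows the global.
Step 3: result = 63

The answer is 63.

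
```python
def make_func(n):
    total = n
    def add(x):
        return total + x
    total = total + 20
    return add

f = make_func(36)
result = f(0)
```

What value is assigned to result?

Step 1: make_func(36) sets total = 36, then total = 36 + 20 = 56.
Step 2: Closures capture by reference, so add sees total = 56.
Step 3: f(0) returns 56 + 0 = 56

The answer is 56.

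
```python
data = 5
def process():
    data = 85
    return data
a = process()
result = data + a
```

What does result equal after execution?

Step 1: Global data = 5. process() returns local data = 85.
Step 2: a = 85. Global data still = 5.
Step 3: result = 5 + 85 = 90

The answer is 90.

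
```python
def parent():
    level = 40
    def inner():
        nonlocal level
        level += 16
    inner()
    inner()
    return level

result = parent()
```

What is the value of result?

Step 1: level starts at 40.
Step 2: inner() is called 2 times, each adding 16.
Step 3: level = 40 + 16 * 2 = 72

The answer is 72.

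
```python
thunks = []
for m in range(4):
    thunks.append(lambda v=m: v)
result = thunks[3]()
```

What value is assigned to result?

Step 1: Default argument v=m captures m's value at each iteration.
Step 2: thunks[3] captured v = 3 when m was 3.
Step 3: result = 3

The answer is 3.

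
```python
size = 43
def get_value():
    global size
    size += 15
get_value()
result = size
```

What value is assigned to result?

Step 1: size = 43 globally.
Step 2: get_value() modifies global size: size += 15 = 58.
Step 3: result = 58

The answer is 58.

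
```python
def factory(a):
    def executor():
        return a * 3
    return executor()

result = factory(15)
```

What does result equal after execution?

Step 1: factory(15) binds parameter a = 15.
Step 2: executor() accesses a = 15 from enclosing scope.
Step 3: result = 15 * 3 = 45

The answer is 45.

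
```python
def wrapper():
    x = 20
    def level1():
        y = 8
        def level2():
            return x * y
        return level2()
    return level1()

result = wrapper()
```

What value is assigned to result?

Step 1: x = 20 in wrapper. y = 8 in level1.
Step 2: level2() reads x = 20 and y = 8 from enclosing scopes.
Step 3: result = 20 * 8 = 160

The answer is 160.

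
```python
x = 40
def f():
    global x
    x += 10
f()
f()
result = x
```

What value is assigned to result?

Step 1: x = 40.
Step 2: First f(): x = 40 + 10 = 50.
Step 3: Second f(): x = 50 + 10 = 60. result = 60

The answer is 60.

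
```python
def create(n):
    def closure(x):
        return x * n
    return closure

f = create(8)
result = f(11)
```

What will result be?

Step 1: create(8) creates a closure capturing n = 8.
Step 2: f(11) computes 11 * 8 = 88.
Step 3: result = 88

The answer is 88.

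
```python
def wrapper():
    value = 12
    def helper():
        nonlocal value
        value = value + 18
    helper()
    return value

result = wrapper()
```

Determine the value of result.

Step 1: wrapper() sets value = 12.
Step 2: helper() uses nonlocal to modify value in wrapper's scope: value = 12 + 18 = 30.
Step 3: wrapper() returns the modified value = 30

The answer is 30.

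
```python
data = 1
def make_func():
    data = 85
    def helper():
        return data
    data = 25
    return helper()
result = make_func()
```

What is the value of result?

Step 1: make_func() sets data = 85, then later data = 25.
Step 2: helper() is called after data is reassigned to 25. Closures capture variables by reference, not by value.
Step 3: result = 25

The answer is 25.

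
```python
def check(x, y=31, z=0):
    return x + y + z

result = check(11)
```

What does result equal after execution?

Step 1: check(11) uses defaults y = 31, z = 0.
Step 2: Returns 11 + 31 + 0 = 42.
Step 3: result = 42

The answer is 42.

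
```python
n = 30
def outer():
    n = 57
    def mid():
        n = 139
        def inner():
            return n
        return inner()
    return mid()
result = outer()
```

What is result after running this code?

Step 1: Three levels of shadowing: global 30, outer 57, mid 139.
Step 2: inner() finds n = 139 in enclosing mid() scope.
Step 3: result = 139

The answer is 139.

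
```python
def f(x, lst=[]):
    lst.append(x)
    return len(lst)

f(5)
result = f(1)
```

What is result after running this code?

Step 1: Mutable default list persists between calls.
Step 2: First call: lst = [5], len = 1. Second call: lst = [5, 1], len = 2.
Step 3: result = 2

The answer is 2.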